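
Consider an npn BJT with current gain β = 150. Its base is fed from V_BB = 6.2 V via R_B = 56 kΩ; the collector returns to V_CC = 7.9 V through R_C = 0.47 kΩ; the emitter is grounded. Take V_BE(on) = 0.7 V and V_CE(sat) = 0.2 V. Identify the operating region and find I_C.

Assume active. Base-emitter loop: I_B = (V_BB − V_BE)/R_B = (6.2 − 0.7)/56 = 0.0982 mA.
I_C = β·I_B = 150×0.0982 = 14.7 mA.
V_CE = V_CC − I_C·R_C = 7.9 − 14.7×0.47 = 0.976 V > V_CE(sat), so the active-region assumption holds.

active; I_C ≈ 15 mA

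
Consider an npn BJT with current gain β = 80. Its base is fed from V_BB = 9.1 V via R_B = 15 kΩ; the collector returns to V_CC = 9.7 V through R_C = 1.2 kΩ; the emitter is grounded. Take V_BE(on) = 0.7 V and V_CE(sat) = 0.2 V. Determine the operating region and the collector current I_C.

Assume active: I_B = (9.1 − 0.7)/15 = 0.56 mA, giving I_C = β·I_B = 44.8 mA.
But then V_CE = 9.7 − 44.8×1.2 = -44.1 V < V_CE(sat) = 0.2 V — impossible in the active region.
So the transistor is saturated. With V_CE = 0.2 V, I_C = (V_CC − 0.2)/R_C = 9.5/1.2 = 7.92 mA.
Check: β·I_B = 44.8 mA > I_C = 7.92 mA, confirming saturation.

saturation; I_C ≈ 7.9 mA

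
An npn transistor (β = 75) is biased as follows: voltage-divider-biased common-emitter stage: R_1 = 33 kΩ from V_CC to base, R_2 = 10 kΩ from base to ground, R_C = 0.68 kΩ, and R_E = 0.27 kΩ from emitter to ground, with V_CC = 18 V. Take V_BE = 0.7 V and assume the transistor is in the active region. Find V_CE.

Thevenize the base divider: V_Th = V_CC·R_2/(R_1+R_2) = 18×10/43 = 4.19 V, R_Th = R_1‖R_2 = 7.67 kΩ.
Base-emitter loop: V_Th = I_B·R_Th + V_BE + (β+1)I_B·R_E, so I_B = (4.19 − 0.7) / (7.67 + 76×0.27) = 0.124 mA.
I_C = β·I_B = 75×0.124 = 9.27 mA, and I_E = (β+1)I_B = 9.4 mA.
V_CE = V_CC − I_C·R_C − I_E·R_E = 18 − 9.27×0.68 − 9.4×0.27 = 9.16 V.
V_CE = 9.16 V > 0.2 V confirms active-region operation.

V_CE ≈ 9.2 V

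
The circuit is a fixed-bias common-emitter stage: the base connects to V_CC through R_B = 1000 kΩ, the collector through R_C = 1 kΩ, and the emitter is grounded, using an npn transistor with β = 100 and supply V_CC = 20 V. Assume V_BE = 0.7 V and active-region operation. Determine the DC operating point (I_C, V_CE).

Base loop: V_CC = I_B·R_B + V_BE, so I_B = (20 − 0.7)/1000 kΩ = 0.0193 mA.
In the active region I_C = β·I_B = 100 × 0.0193 = 1.93 mA.
Collector loop: V_CE = V_CC − I_C·R_C = 20 − 1.93×1 = 18.1 V.
Since V_CE = 18.1 V > V_CE(sat) ≈ 0.2 V, the transistor is in the active region as assumed.

I_C ≈ 1.9 mA, V_CE ≈ 18 V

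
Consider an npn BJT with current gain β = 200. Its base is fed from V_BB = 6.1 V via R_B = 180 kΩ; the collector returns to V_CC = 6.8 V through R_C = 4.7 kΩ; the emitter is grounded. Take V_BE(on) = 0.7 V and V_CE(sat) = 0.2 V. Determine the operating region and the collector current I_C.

Assume active: I_B = (6.1 − 0.7)/180 = 0.03 mA, giving I_C = β·I_B = 6 mA.
But then V_CE = 6.8 − 6×4.7 = -21.4 V < V_CE(sat) = 0.2 V — impossible in the active region.
So the transistor is saturated. With V_CE = 0.2 V, I_C = (V_CC − 0.2)/R_C = 6.6/4.7 = 1.4 mA.
Check: β·I_B = 6 mA > I_C = 1.4 mA, confirming saturation.

saturation; I_C ≈ 1.4 mA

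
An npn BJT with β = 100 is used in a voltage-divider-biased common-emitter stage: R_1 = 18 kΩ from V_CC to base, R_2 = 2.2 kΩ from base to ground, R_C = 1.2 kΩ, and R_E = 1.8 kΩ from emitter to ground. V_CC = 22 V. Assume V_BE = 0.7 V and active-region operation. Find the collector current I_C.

I_C ≈ 0.92 mA

Thevenize the base divider: V_Th = V_CC·R_2/(R_1+R_2) = 22×2.2/20.2 = 2.4 V, R_Th = R_1‖R_2 = 1.96 kΩ.
Base-emitter loop: V_Th = I_B·R_Th + V_BE + (β+1)I_B·R_E, so I_B = (2.4 − 0.7) / (1.96 + 101×1.8) = 0.00923 mA.
I_C = β·I_B = 100×0.00923 = 0.923 mA, and I_E = (β+1)I_B = 0.932 mA.
V_CE = V_CC − I_C·R_C − I_E·R_E = 22 − 0.923×1.2 − 0.932×1.8 = 19.2 V.
V_CE = 19.2 V > 0.2 V confirms active-region operation.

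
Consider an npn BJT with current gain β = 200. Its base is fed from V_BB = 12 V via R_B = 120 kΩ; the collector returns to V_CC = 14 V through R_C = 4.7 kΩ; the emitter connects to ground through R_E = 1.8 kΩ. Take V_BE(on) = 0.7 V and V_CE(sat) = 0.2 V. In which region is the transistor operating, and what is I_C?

saturation; I_C ≈ 2.1 mA

Assume active: I_B = (12 − 0.7)/(120 + 201×1.8) = 0.0235 mA, I_C = β·I_B = 4.69 mA.
Then V_CE = 14 − 4.69×4.7 − 4.71×1.8 = -16.5 V < 0.2 V — the active assumption fails.
Re-solve with V_CE = 0.2 V. KCL at the emitter: V_E/R_E = (V_BB−0.7−V_E)/R_B + (V_CC−0.2−V_E)/R_C, giving V_E = 3.9 V.
I_C = (V_CC − 0.2 − V_E)/R_C = (13.8 − 3.9)/4.7 = 2.11 mA.
Check: I_B = (11.3 − 3.9)/120 = 0.0617 mA, and β·I_B = 12.3 mA > I_C, confirming saturation.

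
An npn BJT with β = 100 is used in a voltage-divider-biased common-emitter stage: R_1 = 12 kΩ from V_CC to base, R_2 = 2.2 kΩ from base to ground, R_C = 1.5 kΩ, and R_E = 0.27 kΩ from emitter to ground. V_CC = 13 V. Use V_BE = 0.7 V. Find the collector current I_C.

Thevenize the base divider: V_Th = V_CC·R_2/(R_1+R_2) = 13×2.2/14.2 = 2.01 V, R_Th = R_1‖R_2 = 1.86 kΩ.
Base-emitter loop: V_Th = I_B·R_Th + V_BE + (β+1)I_B·R_E, so I_B = (2.01 − 0.7) / (1.86 + 101×0.27) = 0.0451 mA.
I_C = β·I_B = 100×0.0451 = 4.51 mA, and I_E = (β+1)I_B = 4.56 mA.
V_CE = V_CC − I_C·R_C − I_E·R_E = 13 − 4.51×1.5 − 4.56×0.27 = 5 V.
V_CE = 5 V > 0.2 V confirms active-region operation.

I_C ≈ 4.5 mA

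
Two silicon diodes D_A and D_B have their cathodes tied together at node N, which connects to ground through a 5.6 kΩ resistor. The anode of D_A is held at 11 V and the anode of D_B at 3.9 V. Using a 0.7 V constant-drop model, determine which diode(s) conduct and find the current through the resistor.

Only D_A conducts; I_R ≈ 1.8 mA

Assume both conduct. Then node N would need to be at both 11−0.7 = 10.3 V and 3.9−0.7 = 3.2 V, which is impossible.
Assume only D_A conducts: V_N = 11 − 0.7 = 10.3 V, so I_R = 10.3/5.6 = 1.84 mA.
Check D_B: its anode-to-cathode voltage is 3.9 − 10.3 = -6.4 V < 0.7 V, so it is off. The assumption is consistent.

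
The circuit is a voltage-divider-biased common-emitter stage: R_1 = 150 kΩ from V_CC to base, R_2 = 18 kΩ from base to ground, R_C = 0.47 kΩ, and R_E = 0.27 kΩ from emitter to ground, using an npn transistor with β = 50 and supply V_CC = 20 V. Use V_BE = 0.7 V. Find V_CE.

Thevenize the base divider: V_Th = V_CC·R_2/(R_1+R_2) = 20×18/168 = 2.14 V, R_Th = R_1‖R_2 = 16.1 kΩ.
Base-emitter loop: V_Th = I_B·R_Th + V_BE + (β+1)I_B·R_E, so I_B = (2.14 − 0.7) / (16.1 + 51×0.27) = 0.0484 mA.
I_C = β·I_B = 50×0.0484 = 2.42 mA, and I_E = (β+1)I_B = 2.47 mA.
V_CE = V_CC − I_C·R_C − I_E·R_E = 20 − 2.42×0.47 − 2.47×0.27 = 18.2 V.
V_CE = 18.2 V > 0.2 V confirms active-region operation.

V_CE ≈ 18 V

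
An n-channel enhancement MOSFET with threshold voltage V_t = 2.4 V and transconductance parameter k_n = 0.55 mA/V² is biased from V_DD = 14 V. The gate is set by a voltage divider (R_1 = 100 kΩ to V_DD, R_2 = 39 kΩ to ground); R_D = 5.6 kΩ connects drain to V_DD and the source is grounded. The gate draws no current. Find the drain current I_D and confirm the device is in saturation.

I_D ≈ 0.64 mA

V_G = V_DD·R_2/(R_1+R_2) = 14×39/139 = 3.93 V. With the source grounded, V_GS = V_G = 3.93 V.
Assume saturation: I_D = (k_n/2)(V_GS − V_t)² = (0.55/2)×(3.93 − 2.4)² = 0.275×1.53² = 0.642 mA.
V_DS = V_DD − I_D·R_D = 14 − 0.642×5.6 = 10.4 V.
Saturation requires V_DS ≥ V_GS − V_t = 1.53 V; 10.4 ≥ 1.53 ✓.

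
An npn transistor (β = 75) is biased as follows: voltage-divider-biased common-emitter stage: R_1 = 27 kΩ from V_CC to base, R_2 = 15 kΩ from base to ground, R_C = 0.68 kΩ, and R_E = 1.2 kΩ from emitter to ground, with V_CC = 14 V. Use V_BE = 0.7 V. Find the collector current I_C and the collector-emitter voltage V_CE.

I_C ≈ 3.2 mA, V_CE ≈ 7.9 V

Thevenize the base divider: V_Th = V_CC·R_2/(R_1+R_2) = 14×15/42 = 5 V, R_Th = R_1‖R_2 = 9.64 kΩ.
Base-emitter loop: V_Th = I_B·R_Th + V_BE + (β+1)I_B·R_E, so I_B = (5 − 0.7) / (9.64 + 76×1.2) = 0.0426 mA.
I_C = β·I_B = 75×0.0426 = 3.2 mA, and I_E = (β+1)I_B = 3.24 mA.
V_CE = V_CC − I_C·R_C − I_E·R_E = 14 − 3.2×0.68 − 3.24×1.2 = 7.94 V.
V_CE = 7.94 V > 0.2 V confirms active-region operation.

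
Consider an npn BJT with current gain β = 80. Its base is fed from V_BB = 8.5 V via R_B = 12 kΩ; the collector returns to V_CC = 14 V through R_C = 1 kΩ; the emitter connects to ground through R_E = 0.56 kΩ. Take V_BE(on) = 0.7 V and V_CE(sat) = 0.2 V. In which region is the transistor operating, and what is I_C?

saturation; I_C ≈ 8.8 mA

Assume active: I_B = (8.5 − 0.7)/(12 + 81×0.56) = 0.136 mA, I_C = β·I_B = 10.9 mA.
Then V_CE = 14 − 10.9×1 − 11×0.56 = -3.05 V < 0.2 V — the active assumption fails.
Re-solve with V_CE = 0.2 V. KCL at the emitter: V_E/R_E = (V_BB−0.7−V_E)/R_B + (V_CC−0.2−V_E)/R_C, giving V_E = 5.04 V.
I_C = (V_CC − 0.2 − V_E)/R_C = (13.8 − 5.04)/1 = 8.76 mA.
Check: I_B = (7.8 − 5.04)/12 = 0.23 mA, and β·I_B = 18.4 mA > I_C, confirming saturation.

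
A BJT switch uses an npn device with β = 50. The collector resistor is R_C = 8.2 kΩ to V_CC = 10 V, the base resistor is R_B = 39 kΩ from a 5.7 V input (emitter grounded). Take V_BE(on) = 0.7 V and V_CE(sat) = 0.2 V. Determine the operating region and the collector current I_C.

Assume active: I_B = (5.7 − 0.7)/39 = 0.128 mA, giving I_C = β·I_B = 6.41 mA.
But then V_CE = 10 − 6.41×8.2 = -42.6 V < V_CE(sat) = 0.2 V — impossible in the active region.
So the transistor is saturated. With V_CE = 0.2 V, I_C = (V_CC − 0.2)/R_C = 9.8/8.2 = 1.2 mA.
Check: β·I_B = 6.41 mA > I_C = 1.2 mA, confirming saturation.

saturation; I_C ≈ 1.2 mA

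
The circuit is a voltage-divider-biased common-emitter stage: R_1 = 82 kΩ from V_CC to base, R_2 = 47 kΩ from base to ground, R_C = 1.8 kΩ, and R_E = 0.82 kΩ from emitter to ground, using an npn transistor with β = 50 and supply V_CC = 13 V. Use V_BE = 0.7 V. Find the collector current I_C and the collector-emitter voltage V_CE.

Thevenize the base divider: V_Th = V_CC·R_2/(R_1+R_2) = 13×47/129 = 4.74 V, R_Th = R_1‖R_2 = 29.9 kΩ.
Base-emitter loop: V_Th = I_B·R_Th + V_BE + (β+1)I_B·R_E, so I_B = (4.74 − 0.7) / (29.9 + 51×0.82) = 0.0563 mA.
I_C = β·I_B = 50×0.0563 = 2.81 mA, and I_E = (β+1)I_B = 2.87 mA.
V_CE = V_CC − I_C·R_C − I_E·R_E = 13 − 2.81×1.8 − 2.87×0.82 = 5.58 V.
V_CE = 5.58 V > 0.2 V confirms active-region operation.

I_C ≈ 2.8 mA, V_CE ≈ 5.6 V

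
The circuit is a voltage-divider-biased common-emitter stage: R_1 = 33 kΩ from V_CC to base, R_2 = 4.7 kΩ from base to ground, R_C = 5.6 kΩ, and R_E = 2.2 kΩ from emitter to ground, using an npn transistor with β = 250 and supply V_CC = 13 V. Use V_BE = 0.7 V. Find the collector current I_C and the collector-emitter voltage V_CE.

I_C ≈ 0.41 mA, V_CE ≈ 9.8 V

Thevenize the base divider: V_Th = V_CC·R_2/(R_1+R_2) = 13×4.7/37.7 = 1.62 V, R_Th = R_1‖R_2 = 4.11 kΩ.
Base-emitter loop: V_Th = I_B·R_Th + V_BE + (β+1)I_B·R_E, so I_B = (1.62 − 0.7) / (4.11 + 251×2.2) = 0.00165 mA.
I_C = β·I_B = 250×0.00165 = 0.414 mA, and I_E = (β+1)I_B = 0.415 mA.
V_CE = V_CC − I_C·R_C − I_E·R_E = 13 − 0.414×5.6 − 0.415×2.2 = 9.77 V.
V_CE = 9.77 V > 0.2 V confirms active-region operation.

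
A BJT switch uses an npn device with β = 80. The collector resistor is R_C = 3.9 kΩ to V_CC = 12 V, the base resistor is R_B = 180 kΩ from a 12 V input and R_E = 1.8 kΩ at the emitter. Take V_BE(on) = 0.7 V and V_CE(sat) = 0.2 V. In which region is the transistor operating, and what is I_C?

saturation; I_C ≈ 2.1 mA

Assume active: I_B = (12 − 0.7)/(180 + 81×1.8) = 0.0347 mA, I_C = β·I_B = 2.77 mA.
Then V_CE = 12 − 2.77×3.9 − 2.81×1.8 = -3.88 V < 0.2 V — the active assumption fails.
Re-solve with V_CE = 0.2 V. KCL at the emitter: V_E/R_E = (V_BB−0.7−V_E)/R_B + (V_CC−0.2−V_E)/R_C, giving V_E = 3.78 V.
I_C = (V_CC − 0.2 − V_E)/R_C = (11.8 − 3.78)/3.9 = 2.06 mA.
Check: I_B = (11.3 − 3.78)/180 = 0.0418 mA, and β·I_B = 3.34 mA > I_C, confirming saturation.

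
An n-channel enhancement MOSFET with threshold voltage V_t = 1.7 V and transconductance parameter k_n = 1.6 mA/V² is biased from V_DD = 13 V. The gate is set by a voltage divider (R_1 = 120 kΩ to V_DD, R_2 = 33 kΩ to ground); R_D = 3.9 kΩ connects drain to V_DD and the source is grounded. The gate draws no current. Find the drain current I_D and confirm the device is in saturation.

I_D ≈ 0.97 mA

V_G = V_DD·R_2/(R_1+R_2) = 13×33/153 = 2.8 V. With the source grounded, V_GS = V_G = 2.8 V.
Assume saturation: I_D = (k_n/2)(V_GS − V_t)² = (1.6/2)×(2.8 − 1.7)² = 0.8×1.1² = 0.975 mA.
V_DS = V_DD − I_D·R_D = 13 − 0.975×3.9 = 9.2 V.
Saturation requires V_DS ≥ V_GS − V_t = 1.1 V; 9.2 ≥ 1.1 ✓.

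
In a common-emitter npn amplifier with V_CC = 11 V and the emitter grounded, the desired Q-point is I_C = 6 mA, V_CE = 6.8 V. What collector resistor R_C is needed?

R_C ≈ 0.7 kΩ

Collector loop: V_CC = I_C·R_C + V_CE.
R_C = (V_CC − V_CE)/I_C = (11 − 6.8)/6 = 0.7 kΩ.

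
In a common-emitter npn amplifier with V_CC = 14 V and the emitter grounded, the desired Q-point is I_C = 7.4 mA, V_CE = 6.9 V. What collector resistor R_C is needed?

R_C ≈ 0.96 kΩ

Collector loop: V_CC = I_C·R_C + V_CE.
R_C = (V_CC − V_CE)/I_C = (14 − 6.9)/7.4 = 0.959 kΩ.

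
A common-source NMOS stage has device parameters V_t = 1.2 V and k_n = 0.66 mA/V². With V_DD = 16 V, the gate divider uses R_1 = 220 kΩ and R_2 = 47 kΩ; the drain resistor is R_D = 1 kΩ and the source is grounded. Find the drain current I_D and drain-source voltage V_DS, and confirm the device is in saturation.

V_G = V_DD·R_2/(R_1+R_2) = 16×47/267 = 2.82 V. With the source grounded, V_GS = V_G = 2.82 V.
Assume saturation: I_D = (k_n/2)(V_GS − V_t)² = (0.66/2)×(2.82 − 1.2)² = 0.33×1.62² = 0.862 mA.
V_DS = V_DD − I_D·R_D = 16 − 0.862×1 = 15.1 V.
Saturation requires V_DS ≥ V_GS − V_t = 1.62 V; 15.1 ≥ 1.62 ✓.

I_D ≈ 0.86 mA, V_DS ≈ 15 V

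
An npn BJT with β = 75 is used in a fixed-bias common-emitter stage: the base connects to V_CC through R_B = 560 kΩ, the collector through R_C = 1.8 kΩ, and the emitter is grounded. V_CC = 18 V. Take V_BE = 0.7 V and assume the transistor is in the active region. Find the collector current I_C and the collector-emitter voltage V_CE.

I_C ≈ 2.3 mA, V_CE ≈ 14 V

Base loop: V_CC = I_B·R_B + V_BE, so I_B = (18 − 0.7)/560 kΩ = 0.0309 mA.
In the active region I_C = β·I_B = 75 × 0.0309 = 2.32 mA.
Collector loop: V_CE = V_CC − I_C·R_C = 18 − 2.32×1.8 = 13.8 V.
Since V_CE = 13.8 V > V_CE(sat) ≈ 0.2 V, the transistor is in the active region as assumed.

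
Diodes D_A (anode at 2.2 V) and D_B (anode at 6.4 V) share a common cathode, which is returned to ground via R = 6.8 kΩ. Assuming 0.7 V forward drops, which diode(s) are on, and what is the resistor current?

Only D_B conducts; I_R ≈ 0.84 mA

Assume both conduct. Then node N would need to be at both 2.2−0.7 = 1.5 V and 6.4−0.7 = 5.7 V, which is impossible.
Assume only D_B conducts: V_N = 6.4 − 0.7 = 5.7 V, so I_R = 5.7/6.8 = 0.838 mA.
Check D_A: its anode-to-cathode voltage is 2.2 − 5.7 = -3.5 V < 0.7 V, so it is off. The assumption is consistent.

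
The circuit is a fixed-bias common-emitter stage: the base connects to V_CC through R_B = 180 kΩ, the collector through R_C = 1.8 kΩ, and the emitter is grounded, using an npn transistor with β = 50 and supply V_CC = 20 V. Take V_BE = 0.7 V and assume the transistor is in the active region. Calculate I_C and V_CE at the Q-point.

I_C ≈ 5.4 mA, V_CE ≈ 10 V

Base loop: V_CC = I_B·R_B + V_BE, so I_B = (20 − 0.7)/180 kΩ = 0.107 mA.
In the active region I_C = β·I_B = 50 × 0.107 = 5.36 mA.
Collector loop: V_CE = V_CC − I_C·R_C = 20 − 5.36×1.8 = 10.3 V.
Since V_CE = 10.3 V > V_CE(sat) ≈ 0.2 V, the transistor is in the active region as assumed.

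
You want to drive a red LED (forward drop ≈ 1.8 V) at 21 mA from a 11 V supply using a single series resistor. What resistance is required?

The resistor drops V_S − V_D = 11 − 1.8 = 9.2 V at 21 mA.
R = 9.2 V / 21 mA = 0.438 kΩ.

R ≈ 0.44 kΩ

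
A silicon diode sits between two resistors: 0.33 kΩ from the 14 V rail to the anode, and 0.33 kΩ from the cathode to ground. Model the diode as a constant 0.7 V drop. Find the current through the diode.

I ≈ 20 mA

The two resistors are in series with the diode, so KVL gives 14 = I·0.33 + 0.7 + I·0.33.
I = (14 − 0.7) / (0.33 + 0.33) kΩ = 13.3 / 0.66 = 20.2 mA.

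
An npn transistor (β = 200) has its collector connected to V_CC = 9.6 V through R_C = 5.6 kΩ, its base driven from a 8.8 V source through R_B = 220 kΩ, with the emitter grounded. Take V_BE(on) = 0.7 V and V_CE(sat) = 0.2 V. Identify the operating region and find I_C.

saturation; I_C ≈ 1.7 mA

Assume active: I_B = (8.8 − 0.7)/220 = 0.0368 mA, giving I_C = β·I_B = 7.36 mA.
But then V_CE = 9.6 − 7.36×5.6 = -31.6 V < V_CE(sat) = 0.2 V — impossible in the active region.
So the transistor is saturated. With V_CE = 0.2 V, I_C = (V_CC − 0.2)/R_C = 9.4/5.6 = 1.68 mA.
Check: β·I_B = 7.36 mA > I_C = 1.68 mA, confirming saturation.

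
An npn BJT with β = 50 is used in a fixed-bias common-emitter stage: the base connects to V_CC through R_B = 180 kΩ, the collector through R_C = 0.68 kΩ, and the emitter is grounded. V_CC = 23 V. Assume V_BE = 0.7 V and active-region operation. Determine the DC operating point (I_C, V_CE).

Base loop: V_CC = I_B·R_B + V_BE, so I_B = (23 − 0.7)/180 kΩ = 0.124 mA.
In the active region I_C = β·I_B = 50 × 0.124 = 6.19 mA.
Collector loop: V_CE = V_CC − I_C·R_C = 23 − 6.19×0.68 = 18.8 V.
Since V_CE = 18.8 V > V_CE(sat) ≈ 0.2 V, the transistor is in the active region as assumed.

I_C ≈ 6.2 mA, V_CE ≈ 19 V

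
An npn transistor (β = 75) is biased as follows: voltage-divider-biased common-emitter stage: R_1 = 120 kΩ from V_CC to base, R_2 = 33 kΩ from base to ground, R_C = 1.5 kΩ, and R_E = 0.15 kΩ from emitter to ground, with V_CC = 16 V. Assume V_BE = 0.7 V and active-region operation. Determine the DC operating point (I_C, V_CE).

I_C ≈ 5.5 mA, V_CE ≈ 6.9 V

Thevenize the base divider: V_Th = V_CC·R_2/(R_1+R_2) = 16×33/153 = 3.45 V, R_Th = R_1‖R_2 = 25.9 kΩ.
Base-emitter loop: V_Th = I_B·R_Th + V_BE + (β+1)I_B·R_E, so I_B = (3.45 − 0.7) / (25.9 + 76×0.15) = 0.0738 mA.
I_C = β·I_B = 75×0.0738 = 5.53 mA, and I_E = (β+1)I_B = 5.61 mA.
V_CE = V_CC − I_C·R_C − I_E·R_E = 16 − 5.53×1.5 − 5.61×0.15 = 6.86 V.
V_CE = 6.86 V > 0.2 V confirms active-region operation.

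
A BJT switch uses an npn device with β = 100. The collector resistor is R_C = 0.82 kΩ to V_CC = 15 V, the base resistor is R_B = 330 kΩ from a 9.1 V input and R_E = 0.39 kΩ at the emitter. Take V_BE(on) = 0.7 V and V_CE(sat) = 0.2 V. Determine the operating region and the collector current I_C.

active; I_C ≈ 2.3 mA

Assume active. Base-emitter loop: I_B = (V_BB − V_BE)/(R_B + (β+1)R_E) = (9.1 − 0.7)/(330 + 101×0.39) = 0.0227 mA.
I_C = β·I_B = 100×0.0227 = 2.27 mA.
V_CE = V_CC − I_C·R_C − I_E·R_E = 15 − 2.27×0.82 − 2.3×0.39 = 12.2 V > V_CE(sat), so the active-region assumption holds.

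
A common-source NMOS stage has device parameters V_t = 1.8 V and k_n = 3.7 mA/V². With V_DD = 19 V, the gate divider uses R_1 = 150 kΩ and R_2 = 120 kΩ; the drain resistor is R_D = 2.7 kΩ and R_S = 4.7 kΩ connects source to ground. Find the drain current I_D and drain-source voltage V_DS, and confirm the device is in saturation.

V_G = V_DD·R_2/(R_1+R_2) = 19×120/270 = 8.44 V.
Assume saturation: I_D = (k_n/2)(V_GS − V_t)² with V_GS = V_G − I_D·R_S = 8.44 − 4.7·I_D.
Substituting gives 40.9·I_D² − 117·I_D + 81.7 = 0, with roots I_D = 1.24 or 1.61 mA.
The root I_D = 1.61 mA gives V_GS = 0.866 V ≤ V_t, so take I_D = 1.24 mA.
Then V_GS = 2.62 V and V_DS = V_DD − I_D(R_D+R_S) = 19 − 1.24×7.4 = 9.83 V.
Saturation requires V_DS ≥ V_GS − V_t = 0.819 V; 9.83 ≥ 0.819 ✓.

I_D ≈ 1.2 mA, V_DS ≈ 9.8 V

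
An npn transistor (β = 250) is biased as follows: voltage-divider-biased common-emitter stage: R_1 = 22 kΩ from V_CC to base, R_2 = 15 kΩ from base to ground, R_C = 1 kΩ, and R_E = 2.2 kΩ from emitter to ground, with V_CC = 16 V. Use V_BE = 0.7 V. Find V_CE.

V_CE ≈ 7.7 V

Thevenize the base divider: V_Th = V_CC·R_2/(R_1+R_2) = 16×15/37 = 6.49 V, R_Th = R_1‖R_2 = 8.92 kΩ.
Base-emitter loop: V_Th = I_B·R_Th + V_BE + (β+1)I_B·R_E, so I_B = (6.49 − 0.7) / (8.92 + 251×2.2) = 0.0103 mA.
I_C = β·I_B = 250×0.0103 = 2.58 mA, and I_E = (β+1)I_B = 2.59 mA.
V_CE = V_CC − I_C·R_C − I_E·R_E = 16 − 2.58×1 − 2.59×2.2 = 7.73 V.
V_CE = 7.73 V > 0.2 V confirms active-region operation.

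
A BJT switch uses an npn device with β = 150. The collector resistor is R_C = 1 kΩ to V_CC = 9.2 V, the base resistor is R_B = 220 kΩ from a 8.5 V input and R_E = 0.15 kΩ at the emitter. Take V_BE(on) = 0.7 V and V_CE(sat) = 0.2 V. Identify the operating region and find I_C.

active; I_C ≈ 4.8 mA

Assume active. Base-emitter loop: I_B = (V_BB − V_BE)/(R_B + (β+1)R_E) = (8.5 − 0.7)/(220 + 151×0.15) = 0.0321 mA.
I_C = β·I_B = 150×0.0321 = 4.82 mA.
V_CE = V_CC − I_C·R_C − I_E·R_E = 9.2 − 4.82×1 − 4.85×0.15 = 3.65 V > V_CE(sat), so the active-region assumption holds.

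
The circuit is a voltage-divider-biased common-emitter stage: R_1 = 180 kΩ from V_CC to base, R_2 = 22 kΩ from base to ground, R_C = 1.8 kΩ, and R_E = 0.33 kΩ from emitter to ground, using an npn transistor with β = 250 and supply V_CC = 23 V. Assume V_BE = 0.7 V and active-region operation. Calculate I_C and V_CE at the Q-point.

I_C ≈ 4.4 mA, V_CE ≈ 14 V

Thevenize the base divider: V_Th = V_CC·R_2/(R_1+R_2) = 23×22/202 = 2.5 V, R_Th = R_1‖R_2 = 19.6 kΩ.
Base-emitter loop: V_Th = I_B·R_Th + V_BE + (β+1)I_B·R_E, so I_B = (2.5 − 0.7) / (19.6 + 251×0.33) = 0.0176 mA.
I_C = β·I_B = 250×0.0176 = 4.41 mA, and I_E = (β+1)I_B = 4.42 mA.
V_CE = V_CC − I_C·R_C − I_E·R_E = 23 − 4.41×1.8 − 4.42×0.33 = 13.6 V.
V_CE = 13.6 V > 0.2 V confirms active-region operation.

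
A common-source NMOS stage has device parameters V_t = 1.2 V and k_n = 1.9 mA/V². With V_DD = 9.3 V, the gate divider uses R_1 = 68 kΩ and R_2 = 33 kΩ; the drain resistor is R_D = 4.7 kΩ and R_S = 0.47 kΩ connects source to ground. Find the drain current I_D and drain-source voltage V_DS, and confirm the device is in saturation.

I_D ≈ 1.4 mA, V_DS ≈ 2.3 V

V_G = V_DD·R_2/(R_1+R_2) = 9.3×33/101 = 3.04 V.
Assume saturation: I_D = (k_n/2)(V_GS − V_t)² with V_GS = V_G − I_D·R_S = 3.04 − 0.47·I_D.
Substituting gives 0.21·I_D² − 2.64·I_D + 3.21 = 0, with roots I_D = 1.36 or 11.2 mA.
The root I_D = 11.2 mA gives V_GS = -2.24 V ≤ V_t, so take I_D = 1.36 mA.
Then V_GS = 2.4 V and V_DS = V_DD − I_D(R_D+R_S) = 9.3 − 1.36×5.17 = 2.25 V.
Saturation requires V_DS ≥ V_GS − V_t = 1.2 V; 2.25 ≥ 1.2 ✓.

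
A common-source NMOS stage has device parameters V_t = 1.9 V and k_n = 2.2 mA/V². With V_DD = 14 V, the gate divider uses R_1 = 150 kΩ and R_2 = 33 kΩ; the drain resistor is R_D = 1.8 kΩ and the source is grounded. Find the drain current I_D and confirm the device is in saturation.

I_D ≈ 0.43 mA

V_G = V_DD·R_2/(R_1+R_2) = 14×33/183 = 2.52 V. With the source grounded, V_GS = V_G = 2.52 V.
Assume saturation: I_D = (k_n/2)(V_GS − V_t)² = (2.2/2)×(2.52 − 1.9)² = 1.1×0.625² = 0.429 mA.
V_DS = V_DD − I_D·R_D = 14 − 0.429×1.8 = 13.2 V.
Saturation requires V_DS ≥ V_GS − V_t = 0.625 V; 13.2 ≥ 0.625 ✓.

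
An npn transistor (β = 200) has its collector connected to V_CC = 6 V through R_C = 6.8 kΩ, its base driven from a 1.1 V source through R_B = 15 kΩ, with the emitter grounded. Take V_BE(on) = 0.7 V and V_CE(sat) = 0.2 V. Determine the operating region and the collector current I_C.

Assume active: I_B = (1.1 − 0.7)/15 = 0.0267 mA, giving I_C = β·I_B = 5.33 mA.
But then V_CE = 6 − 5.33×6.8 = -30.3 V < V_CE(sat) = 0.2 V — impossible in the active region.
So the transistor is saturated. With V_CE = 0.2 V, I_C = (V_CC − 0.2)/R_C = 5.8/6.8 = 0.853 mA.
Check: β·I_B = 5.33 mA > I_C = 0.853 mA, confirming saturation.

saturation; I_C ≈ 0.85 mA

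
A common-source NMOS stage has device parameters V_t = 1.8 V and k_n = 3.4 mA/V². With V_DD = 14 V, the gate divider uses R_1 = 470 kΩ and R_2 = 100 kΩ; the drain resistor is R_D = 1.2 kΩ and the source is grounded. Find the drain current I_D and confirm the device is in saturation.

I_D ≈ 0.73 mA

V_G = V_DD·R_2/(R_1+R_2) = 14×100/570 = 2.46 V. With the source grounded, V_GS = V_G = 2.46 V.
Assume saturation: I_D = (k_n/2)(V_GS − V_t)² = (3.4/2)×(2.46 − 1.8)² = 1.7×0.656² = 0.732 mA.
V_DS = V_DD − I_D·R_D = 14 − 0.732×1.2 = 13.1 V.
Saturation requires V_DS ≥ V_GS − V_t = 0.656 V; 13.1 ≥ 0.656 ✓.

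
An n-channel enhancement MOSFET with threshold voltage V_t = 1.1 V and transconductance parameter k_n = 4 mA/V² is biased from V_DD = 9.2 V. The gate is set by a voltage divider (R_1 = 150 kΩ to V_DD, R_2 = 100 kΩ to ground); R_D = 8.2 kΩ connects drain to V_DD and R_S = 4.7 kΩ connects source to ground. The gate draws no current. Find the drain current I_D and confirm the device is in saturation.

I_D ≈ 0.45 mA

V_G = V_DD·R_2/(R_1+R_2) = 9.2×100/250 = 3.68 V.
Assume saturation: I_D = (k_n/2)(V_GS − V_t)² with V_GS = V_G − I_D·R_S = 3.68 − 4.7·I_D.
Substituting gives 44.2·I_D² − 49.5·I_D + 13.3 = 0, with roots I_D = 0.448 or 0.672 mA.
The root I_D = 0.672 mA gives V_GS = 0.52 V ≤ V_t, so take I_D = 0.448 mA.
Then V_GS = 1.57 V and V_DS = V_DD − I_D(R_D+R_S) = 9.2 − 0.448×12.9 = 3.42 V.
Saturation requires V_DS ≥ V_GS − V_t = 0.473 V; 3.42 ≥ 0.473 ✓.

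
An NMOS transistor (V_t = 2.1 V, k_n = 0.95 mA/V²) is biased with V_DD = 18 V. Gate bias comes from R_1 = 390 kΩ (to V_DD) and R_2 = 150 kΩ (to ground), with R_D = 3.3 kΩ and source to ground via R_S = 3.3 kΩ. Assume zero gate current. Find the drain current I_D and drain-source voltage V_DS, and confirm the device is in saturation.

V_G = V_DD·R_2/(R_1+R_2) = 18×150/540 = 5 V.
Assume saturation: I_D = (k_n/2)(V_GS − V_t)² with V_GS = V_G − I_D·R_S = 5 − 3.3·I_D.
Substituting gives 5.17·I_D² − 10.1·I_D + 3.99 = 0, with roots I_D = 0.552 or 1.4 mA.
The root I_D = 1.4 mA gives V_GS = 0.384 V ≤ V_t, so take I_D = 0.552 mA.
Then V_GS = 3.18 V and V_DS = V_DD − I_D(R_D+R_S) = 18 − 0.552×6.6 = 14.4 V.
Saturation requires V_DS ≥ V_GS − V_t = 1.08 V; 14.4 ≥ 1.08 ✓.

I_D ≈ 0.55 mA, V_DS ≈ 14 V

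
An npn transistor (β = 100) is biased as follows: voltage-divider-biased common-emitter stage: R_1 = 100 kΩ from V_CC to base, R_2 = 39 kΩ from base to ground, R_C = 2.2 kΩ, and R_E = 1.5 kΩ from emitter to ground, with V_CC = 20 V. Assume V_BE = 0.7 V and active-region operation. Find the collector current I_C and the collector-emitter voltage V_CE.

Thevenize the base divider: V_Th = V_CC·R_2/(R_1+R_2) = 20×39/139 = 5.61 V, R_Th = R_1‖R_2 = 28.1 kΩ.
Base-emitter loop: V_Th = I_B·R_Th + V_BE + (β+1)I_B·R_E, so I_B = (5.61 − 0.7) / (28.1 + 101×1.5) = 0.0274 mA.
I_C = β·I_B = 100×0.0274 = 2.74 mA, and I_E = (β+1)I_B = 2.76 mA.
V_CE = V_CC − I_C·R_C − I_E·R_E = 20 − 2.74×2.2 − 2.76×1.5 = 9.84 V.
V_CE = 9.84 V > 0.2 V confirms active-region operation.

I_C ≈ 2.7 mA, V_CE ≈ 9.8 V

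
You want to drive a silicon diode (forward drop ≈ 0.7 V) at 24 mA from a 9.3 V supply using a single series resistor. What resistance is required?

The resistor drops V_S − V_D = 9.3 − 0.7 = 8.6 V at 24 mA.
R = 8.6 V / 24 mA = 0.358 kΩ.

R ≈ 0.36 kΩ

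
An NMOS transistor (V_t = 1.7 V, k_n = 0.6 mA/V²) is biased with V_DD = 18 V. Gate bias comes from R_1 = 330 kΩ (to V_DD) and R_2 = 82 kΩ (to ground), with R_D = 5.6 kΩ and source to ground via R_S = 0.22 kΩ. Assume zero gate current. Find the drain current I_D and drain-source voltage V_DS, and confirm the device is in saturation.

V_G = V_DD·R_2/(R_1+R_2) = 18×82/412 = 3.58 V.
Assume saturation: I_D = (k_n/2)(V_GS − V_t)² with V_GS = V_G − I_D·R_S = 3.58 − 0.22·I_D.
Substituting gives 0.0145·I_D² − 1.25·I_D + 1.06 = 0, with roots I_D = 0.86 or 85.1 mA.
The root I_D = 85.1 mA gives V_GS = -15.1 V ≤ V_t, so take I_D = 0.86 mA.
Then V_GS = 3.39 V and V_DS = V_DD − I_D(R_D+R_S) = 18 − 0.86×5.82 = 13 V.
Saturation requires V_DS ≥ V_GS − V_t = 1.69 V; 13 ≥ 1.69 ✓.

I_D ≈ 0.86 mA, V_DS ≈ 13 V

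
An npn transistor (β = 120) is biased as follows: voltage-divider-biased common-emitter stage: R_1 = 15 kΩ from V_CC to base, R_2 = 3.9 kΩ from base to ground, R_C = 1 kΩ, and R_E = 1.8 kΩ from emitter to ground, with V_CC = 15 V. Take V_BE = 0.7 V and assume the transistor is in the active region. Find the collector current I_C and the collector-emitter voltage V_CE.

I_C ≈ 1.3 mA, V_CE ≈ 11 V

Thevenize the base divider: V_Th = V_CC·R_2/(R_1+R_2) = 15×3.9/18.9 = 3.1 V, R_Th = R_1‖R_2 = 3.1 kΩ.
Base-emitter loop: V_Th = I_B·R_Th + V_BE + (β+1)I_B·R_E, so I_B = (3.1 − 0.7) / (3.1 + 121×1.8) = 0.0108 mA.
I_C = β·I_B = 120×0.0108 = 1.3 mA, and I_E = (β+1)I_B = 1.31 mA.
V_CE = V_CC − I_C·R_C − I_E·R_E = 15 − 1.3×1 − 1.31×1.8 = 11.3 V.
V_CE = 11.3 V > 0.2 V confirms active-region operation.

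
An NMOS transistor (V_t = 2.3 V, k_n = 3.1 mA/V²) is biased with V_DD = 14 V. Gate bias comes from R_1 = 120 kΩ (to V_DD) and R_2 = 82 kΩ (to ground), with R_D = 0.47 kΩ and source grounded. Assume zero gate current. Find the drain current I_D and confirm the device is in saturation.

I_D ≈ 18 mA

V_G = V_DD·R_2/(R_1+R_2) = 14×82/202 = 5.68 V. With the source grounded, V_GS = V_G = 5.68 V.
Assume saturation: I_D = (k_n/2)(V_GS − V_t)² = (3.1/2)×(5.68 − 2.3)² = 1.55×3.38² = 17.7 mA.
V_DS = V_DD − I_D·R_D = 14 − 17.7×0.47 = 5.66 V.
Saturation requires V_DS ≥ V_GS − V_t = 3.38 V; 5.66 ≥ 3.38 ✓.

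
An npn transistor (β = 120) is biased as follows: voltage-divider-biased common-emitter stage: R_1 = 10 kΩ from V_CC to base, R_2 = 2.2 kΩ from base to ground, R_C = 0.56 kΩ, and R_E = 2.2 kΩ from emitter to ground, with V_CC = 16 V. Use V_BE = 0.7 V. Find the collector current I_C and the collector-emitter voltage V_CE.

I_C ≈ 0.98 mA, V_CE ≈ 13 V

Thevenize the base divider: V_Th = V_CC·R_2/(R_1+R_2) = 16×2.2/12.2 = 2.89 V, R_Th = R_1‖R_2 = 1.8 kΩ.
Base-emitter loop: V_Th = I_B·R_Th + V_BE + (β+1)I_B·R_E, so I_B = (2.89 − 0.7) / (1.8 + 121×2.2) = 0.00815 mA.
I_C = β·I_B = 120×0.00815 = 0.978 mA, and I_E = (β+1)I_B = 0.987 mA.
V_CE = V_CC − I_C·R_C − I_E·R_E = 16 − 0.978×0.56 − 0.987×2.2 = 13.3 V.
V_CE = 13.3 V > 0.2 V confirms active-region operation.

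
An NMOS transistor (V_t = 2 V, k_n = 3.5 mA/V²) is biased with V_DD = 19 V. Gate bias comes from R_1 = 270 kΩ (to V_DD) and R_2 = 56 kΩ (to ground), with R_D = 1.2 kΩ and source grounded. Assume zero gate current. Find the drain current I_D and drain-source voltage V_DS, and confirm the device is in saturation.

I_D ≈ 2.8 mA, V_DS ≈ 16 V

V_G = V_DD·R_2/(R_1+R_2) = 19×56/326 = 3.26 V. With the source grounded, V_GS = V_G = 3.26 V.
Assume saturation: I_D = (k_n/2)(V_GS − V_t)² = (3.5/2)×(3.26 − 2)² = 1.75×1.26² = 2.8 mA.
V_DS = V_DD − I_D·R_D = 19 − 2.8×1.2 = 15.6 V.
Saturation requires V_DS ≥ V_GS − V_t = 1.26 V; 15.6 ≥ 1.26 ✓.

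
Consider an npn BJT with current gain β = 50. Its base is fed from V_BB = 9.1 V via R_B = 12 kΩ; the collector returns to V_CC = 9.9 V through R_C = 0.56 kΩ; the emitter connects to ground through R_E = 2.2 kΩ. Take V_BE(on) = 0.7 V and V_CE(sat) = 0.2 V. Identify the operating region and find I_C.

Assume active. Base-emitter loop: I_B = (V_BB − V_BE)/(R_B + (β+1)R_E) = (9.1 − 0.7)/(12 + 51×2.2) = 0.0676 mA.
I_C = β·I_B = 50×0.0676 = 3.38 mA.
V_CE = V_CC − I_C·R_C − I_E·R_E = 9.9 − 3.38×0.56 − 3.45×2.2 = 0.418 V > V_CE(sat), so the active-region assumption holds.

active; I_C ≈ 3.4 mA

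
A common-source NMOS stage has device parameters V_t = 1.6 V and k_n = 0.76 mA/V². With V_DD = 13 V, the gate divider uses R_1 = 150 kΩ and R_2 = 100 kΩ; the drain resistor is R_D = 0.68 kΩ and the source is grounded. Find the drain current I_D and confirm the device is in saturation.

I_D ≈ 4.9 mA

V_G = V_DD·R_2/(R_1+R_2) = 13×100/250 = 5.2 V. With the source grounded, V_GS = V_G = 5.2 V.
Assume saturation: I_D = (k_n/2)(V_GS − V_t)² = (0.76/2)×(5.2 − 1.6)² = 0.38×3.6² = 4.92 mA.
V_DS = V_DD − I_D·R_D = 13 − 4.92×0.68 = 9.65 V.
Saturation requires V_DS ≥ V_GS − V_t = 3.6 V; 9.65 ≥ 3.6 ✓.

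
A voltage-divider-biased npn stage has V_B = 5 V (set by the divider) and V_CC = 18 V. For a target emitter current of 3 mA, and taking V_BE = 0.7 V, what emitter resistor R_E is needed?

R_E ≈ 1.4 kΩ

V_E = V_B − V_BE = 5 − 0.7 = 4.3 V.
R_E = V_E / I_E = 4.3 / 3 = 1.43 kΩ.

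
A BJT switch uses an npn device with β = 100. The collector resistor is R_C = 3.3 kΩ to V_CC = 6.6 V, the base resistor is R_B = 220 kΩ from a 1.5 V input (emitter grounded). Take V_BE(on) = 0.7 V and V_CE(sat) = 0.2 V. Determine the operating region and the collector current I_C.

Assume active. Base-emitter loop: I_B = (V_BB − V_BE)/R_B = (1.5 − 0.7)/220 = 0.00364 mA.
I_C = β·I_B = 100×0.00364 = 0.364 mA.
V_CE = V_CC − I_C·R_C = 6.6 − 0.364×3.3 = 5.4 V > V_CE(sat), so the active-region assumption holds.

active; I_C ≈ 0.36 mA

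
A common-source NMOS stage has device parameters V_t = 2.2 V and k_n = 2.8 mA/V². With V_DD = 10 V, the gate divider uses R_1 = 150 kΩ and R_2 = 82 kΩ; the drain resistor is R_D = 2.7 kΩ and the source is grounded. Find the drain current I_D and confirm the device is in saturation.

V_G = V_DD·R_2/(R_1+R_2) = 10×82/232 = 3.53 V. With the source grounded, V_GS = V_G = 3.53 V.
Assume saturation: I_D = (k_n/2)(V_GS − V_t)² = (2.8/2)×(3.53 − 2.2)² = 1.4×1.33² = 2.49 mA.
V_DS = V_DD − I_D·R_D = 10 − 2.49×2.7 = 3.27 V.
Saturation requires V_DS ≥ V_GS − V_t = 1.33 V; 3.27 ≥ 1.33 ✓.

I_D ≈ 2.5 mA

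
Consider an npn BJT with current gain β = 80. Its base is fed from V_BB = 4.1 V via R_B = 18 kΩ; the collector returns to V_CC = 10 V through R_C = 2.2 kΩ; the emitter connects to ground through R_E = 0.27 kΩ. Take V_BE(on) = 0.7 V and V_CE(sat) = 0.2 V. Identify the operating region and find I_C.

saturation; I_C ≈ 4 mA

Assume active: I_B = (4.1 − 0.7)/(18 + 81×0.27) = 0.0853 mA, I_C = β·I_B = 6.82 mA.
Then V_CE = 10 − 6.82×2.2 − 6.91×0.27 = -6.87 V < 0.2 V — the active assumption fails.
Re-solve with V_CE = 0.2 V. KCL at the emitter: V_E/R_E = (V_BB−0.7−V_E)/R_B + (V_CC−0.2−V_E)/R_C, giving V_E = 1.1 V.
I_C = (V_CC − 0.2 − V_E)/R_C = (9.8 − 1.1)/2.2 = 3.95 mA.
Check: I_B = (3.4 − 1.1)/18 = 0.128 mA, and β·I_B = 10.2 mA > I_C, confirming saturation.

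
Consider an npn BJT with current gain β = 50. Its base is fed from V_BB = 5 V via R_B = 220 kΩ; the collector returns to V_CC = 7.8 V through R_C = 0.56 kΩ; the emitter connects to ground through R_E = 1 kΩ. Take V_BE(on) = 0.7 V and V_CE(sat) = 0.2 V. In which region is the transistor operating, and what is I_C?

Assume active. Base-emitter loop: I_B = (V_BB − V_BE)/(R_B + (β+1)R_E) = (5 − 0.7)/(220 + 51×1) = 0.0159 mA.
I_C = β·I_B = 50×0.0159 = 0.793 mA.
V_CE = V_CC − I_C·R_C − I_E·R_E = 7.8 − 0.793×0.56 − 0.809×1 = 6.55 V > V_CE(sat), so the active-region assumption holds.

active; I_C ≈ 0.79 mA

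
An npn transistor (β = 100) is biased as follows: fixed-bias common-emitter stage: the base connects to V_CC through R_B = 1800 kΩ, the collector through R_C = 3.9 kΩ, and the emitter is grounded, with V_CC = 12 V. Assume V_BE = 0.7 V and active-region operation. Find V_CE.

V_CE ≈ 9.6 V

Base loop: V_CC = I_B·R_B + V_BE, so I_B = (12 − 0.7)/1800 kΩ = 0.00628 mA.
In the active region I_C = β·I_B = 100 × 0.00628 = 0.628 mA.
Collector loop: V_CE = V_CC − I_C·R_C = 12 − 0.628×3.9 = 9.55 V.
Since V_CE = 9.55 V > V_CE(sat) ≈ 0.2 V, the transistor is in the active region as assumed.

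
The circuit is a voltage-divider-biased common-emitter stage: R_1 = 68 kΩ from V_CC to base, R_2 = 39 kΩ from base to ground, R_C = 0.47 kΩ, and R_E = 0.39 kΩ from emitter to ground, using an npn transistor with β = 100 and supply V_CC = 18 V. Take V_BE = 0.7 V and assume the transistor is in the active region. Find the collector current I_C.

I_C ≈ 9.1 mA

Thevenize the base divider: V_Th = V_CC·R_2/(R_1+R_2) = 18×39/107 = 6.56 V, R_Th = R_1‖R_2 = 24.8 kΩ.
Base-emitter loop: V_Th = I_B·R_Th + V_BE + (β+1)I_B·R_E, so I_B = (6.56 − 0.7) / (24.8 + 101×0.39) = 0.0913 mA.
I_C = β·I_B = 100×0.0913 = 9.13 mA, and I_E = (β+1)I_B = 9.22 mA.
V_CE = V_CC − I_C·R_C − I_E·R_E = 18 − 9.13×0.47 − 9.22×0.39 = 10.1 V.
V_CE = 10.1 V > 0.2 V confirms active-region operation.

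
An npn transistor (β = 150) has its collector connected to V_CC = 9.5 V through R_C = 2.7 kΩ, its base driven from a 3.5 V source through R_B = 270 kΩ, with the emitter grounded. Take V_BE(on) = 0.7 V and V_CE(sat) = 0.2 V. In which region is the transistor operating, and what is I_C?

active; I_C ≈ 1.6 mA

Assume active. Base-emitter loop: I_B = (V_BB − V_BE)/R_B = (3.5 − 0.7)/270 = 0.0104 mA.
I_C = β·I_B = 150×0.0104 = 1.56 mA.
V_CE = V_CC − I_C·R_C = 9.5 − 1.56×2.7 = 5.3 V > V_CE(sat), so the active-region assumption holds.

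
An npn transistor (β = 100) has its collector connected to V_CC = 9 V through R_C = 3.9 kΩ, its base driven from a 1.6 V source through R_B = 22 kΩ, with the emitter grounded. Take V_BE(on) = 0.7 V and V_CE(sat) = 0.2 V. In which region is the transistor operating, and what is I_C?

saturation; I_C ≈ 2.3 mA

Assume active: I_B = (1.6 − 0.7)/22 = 0.0409 mA, giving I_C = β·I_B = 4.09 mA.
But then V_CE = 9 − 4.09×3.9 = -6.95 V < V_CE(sat) = 0.2 V — impossible in the active region.
So the transistor is saturated. With V_CE = 0.2 V, I_C = (V_CC − 0.2)/R_C = 8.8/3.9 = 2.26 mA.
Check: β·I_B = 4.09 mA > I_C = 2.26 mA, confirming saturation.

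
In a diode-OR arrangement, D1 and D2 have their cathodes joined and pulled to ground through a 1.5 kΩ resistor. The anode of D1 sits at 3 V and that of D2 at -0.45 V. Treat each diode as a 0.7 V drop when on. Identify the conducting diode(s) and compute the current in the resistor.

Assume both conduct. Then node N would need to be at both 3−0.7 = 2.3 V and -0.45−0.7 = -1.15 V, which is impossible.
Assume only D1 conducts: V_N = 3 − 0.7 = 2.3 V, so I_R = 2.3/1.5 = 1.53 mA.
Check D2: its anode-to-cathode voltage is -0.45 − 2.3 = -2.75 V < 0.7 V, so it is off. The assumption is consistent.

Only D1 conducts; I_R ≈ 1.5 mA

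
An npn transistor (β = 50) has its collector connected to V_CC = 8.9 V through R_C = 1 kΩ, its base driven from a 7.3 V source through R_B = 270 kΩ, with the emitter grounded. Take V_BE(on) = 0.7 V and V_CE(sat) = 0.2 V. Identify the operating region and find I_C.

Assume active. Base-emitter loop: I_B = (V_BB − V_BE)/R_B = (7.3 − 0.7)/270 = 0.0244 mA.
I_C = β·I_B = 50×0.0244 = 1.22 mA.
V_CE = V_CC − I_C·R_C = 8.9 − 1.22×1 = 7.68 V > V_CE(sat), so the active-region assumption holds.

active; I_C ≈ 1.2 mA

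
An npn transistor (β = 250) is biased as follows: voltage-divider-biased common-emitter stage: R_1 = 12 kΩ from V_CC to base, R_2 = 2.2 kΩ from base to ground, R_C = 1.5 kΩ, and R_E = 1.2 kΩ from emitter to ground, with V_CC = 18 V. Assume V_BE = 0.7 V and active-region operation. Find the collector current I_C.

Thevenize the base divider: V_Th = V_CC·R_2/(R_1+R_2) = 18×2.2/14.2 = 2.79 V, R_Th = R_1‖R_2 = 1.86 kΩ.
Base-emitter loop: V_Th = I_B·R_Th + V_BE + (β+1)I_B·R_E, so I_B = (2.79 − 0.7) / (1.86 + 251×1.2) = 0.00689 mA.
I_C = β·I_B = 250×0.00689 = 1.72 mA, and I_E = (β+1)I_B = 1.73 mA.
V_CE = V_CC − I_C·R_C − I_E·R_E = 18 − 1.72×1.5 − 1.73×1.2 = 13.3 V.
V_CE = 13.3 V > 0.2 V confirms active-region operation.

I_C ≈ 1.7 mA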